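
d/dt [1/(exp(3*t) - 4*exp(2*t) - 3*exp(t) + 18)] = (-3*exp(2*t) + 8*exp(t) + 3)*exp(t)/(exp(3*t) - 4*exp(2*t) - 3*exp(t) + 18)^2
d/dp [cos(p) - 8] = -sin(p)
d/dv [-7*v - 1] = -7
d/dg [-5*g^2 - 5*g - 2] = -10*g - 5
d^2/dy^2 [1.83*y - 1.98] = 0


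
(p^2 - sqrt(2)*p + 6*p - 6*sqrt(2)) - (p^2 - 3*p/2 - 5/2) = -sqrt(2)*p + 15*p/2 - 6*sqrt(2) + 5/2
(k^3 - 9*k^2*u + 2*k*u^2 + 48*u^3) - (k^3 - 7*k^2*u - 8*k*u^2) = -2*k^2*u + 10*k*u^2 + 48*u^3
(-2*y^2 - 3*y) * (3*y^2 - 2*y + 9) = -6*y^4 - 5*y^3 - 12*y^2 - 27*y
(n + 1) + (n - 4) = 2*n - 3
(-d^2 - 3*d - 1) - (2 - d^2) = -3*d - 3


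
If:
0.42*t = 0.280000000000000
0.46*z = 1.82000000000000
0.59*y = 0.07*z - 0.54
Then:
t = 0.67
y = -0.45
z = 3.96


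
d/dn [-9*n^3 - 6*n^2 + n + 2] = -27*n^2 - 12*n + 1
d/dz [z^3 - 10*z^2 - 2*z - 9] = 3*z^2 - 20*z - 2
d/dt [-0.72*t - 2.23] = -0.720000000000000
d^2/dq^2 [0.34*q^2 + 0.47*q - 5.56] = 0.680000000000000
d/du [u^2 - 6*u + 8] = 2*u - 6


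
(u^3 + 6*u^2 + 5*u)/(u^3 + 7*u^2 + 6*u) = (u + 5)/(u + 6)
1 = 1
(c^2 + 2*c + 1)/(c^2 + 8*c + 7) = (c + 1)/(c + 7)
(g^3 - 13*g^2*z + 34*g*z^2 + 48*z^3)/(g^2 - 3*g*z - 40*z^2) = (g^2 - 5*g*z - 6*z^2)/(g + 5*z)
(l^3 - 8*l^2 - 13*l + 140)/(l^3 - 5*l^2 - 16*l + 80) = (l - 7)/(l - 4)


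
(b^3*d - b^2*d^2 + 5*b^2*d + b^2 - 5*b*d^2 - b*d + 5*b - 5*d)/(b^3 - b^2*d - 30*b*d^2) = (-b^3*d + b^2*d^2 - 5*b^2*d - b^2 + 5*b*d^2 + b*d - 5*b + 5*d)/(b*(-b^2 + b*d + 30*d^2))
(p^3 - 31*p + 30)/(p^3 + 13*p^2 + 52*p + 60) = (p^2 - 6*p + 5)/(p^2 + 7*p + 10)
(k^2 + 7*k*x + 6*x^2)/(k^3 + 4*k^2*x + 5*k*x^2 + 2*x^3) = (k + 6*x)/(k^2 + 3*k*x + 2*x^2)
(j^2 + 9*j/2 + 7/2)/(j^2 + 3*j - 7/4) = 2*(j + 1)/(2*j - 1)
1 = 1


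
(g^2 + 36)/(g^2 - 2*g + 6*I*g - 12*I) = (g - 6*I)/(g - 2)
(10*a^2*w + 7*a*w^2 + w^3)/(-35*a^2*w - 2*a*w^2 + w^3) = (2*a + w)/(-7*a + w)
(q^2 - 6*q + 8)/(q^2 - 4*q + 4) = (q - 4)/(q - 2)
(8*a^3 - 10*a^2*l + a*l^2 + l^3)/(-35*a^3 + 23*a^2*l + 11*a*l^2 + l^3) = (-8*a^2 + 2*a*l + l^2)/(35*a^2 + 12*a*l + l^2)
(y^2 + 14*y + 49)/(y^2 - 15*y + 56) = (y^2 + 14*y + 49)/(y^2 - 15*y + 56)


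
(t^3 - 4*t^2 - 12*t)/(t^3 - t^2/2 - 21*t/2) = 2*(-t^2 + 4*t + 12)/(-2*t^2 + t + 21)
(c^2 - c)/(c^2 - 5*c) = (c - 1)/(c - 5)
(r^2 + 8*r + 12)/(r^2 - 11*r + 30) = (r^2 + 8*r + 12)/(r^2 - 11*r + 30)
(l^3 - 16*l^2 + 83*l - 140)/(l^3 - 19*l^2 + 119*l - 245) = (l - 4)/(l - 7)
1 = 1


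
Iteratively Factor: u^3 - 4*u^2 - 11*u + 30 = (u - 2)*(u^2 - 2*u - 15) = (u - 2)*(u + 3)*(u - 5)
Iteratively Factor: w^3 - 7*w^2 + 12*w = (w - 3)*(w^2 - 4*w) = w*(w - 3)*(w - 4)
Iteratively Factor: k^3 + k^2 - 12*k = (k + 4)*(k^2 - 3*k) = (k - 3)*(k + 4)*(k)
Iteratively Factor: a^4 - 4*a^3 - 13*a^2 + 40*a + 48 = (a + 1)*(a^3 - 5*a^2 - 8*a + 48) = (a + 1)*(a + 3)*(a^2 - 8*a + 16) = (a - 4)*(a + 1)*(a + 3)*(a - 4)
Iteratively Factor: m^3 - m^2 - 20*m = (m - 5)*(m^2 + 4*m) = (m - 5)*(m + 4)*(m)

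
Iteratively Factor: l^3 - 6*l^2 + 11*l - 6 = (l - 1)*(l^2 - 5*l + 6) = (l - 3)*(l - 1)*(l - 2)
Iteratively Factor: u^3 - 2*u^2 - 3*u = (u + 1)*(u^2 - 3*u) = u*(u + 1)*(u - 3)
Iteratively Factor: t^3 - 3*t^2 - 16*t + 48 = (t - 3)*(t^2 - 16) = (t - 4)*(t - 3)*(t + 4)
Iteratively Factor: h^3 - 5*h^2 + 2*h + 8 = (h - 2)*(h^2 - 3*h - 4) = (h - 2)*(h + 1)*(h - 4)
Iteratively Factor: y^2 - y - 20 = (y - 5)*(y + 4)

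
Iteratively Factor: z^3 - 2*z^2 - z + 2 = (z - 1)*(z^2 - z - 2) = (z - 1)*(z + 1)*(z - 2)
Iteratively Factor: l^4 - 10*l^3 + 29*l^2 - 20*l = (l - 4)*(l^3 - 6*l^2 + 5*l) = (l - 4)*(l - 1)*(l^2 - 5*l) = l*(l - 4)*(l - 1)*(l - 5)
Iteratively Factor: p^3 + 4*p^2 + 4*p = (p)*(p^2 + 4*p + 4) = p*(p + 2)*(p + 2)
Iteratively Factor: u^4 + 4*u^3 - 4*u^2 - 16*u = (u + 4)*(u^3 - 4*u) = u*(u + 4)*(u^2 - 4) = u*(u + 2)*(u + 4)*(u - 2)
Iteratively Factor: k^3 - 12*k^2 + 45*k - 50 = (k - 5)*(k^2 - 7*k + 10) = (k - 5)*(k - 2)*(k - 5)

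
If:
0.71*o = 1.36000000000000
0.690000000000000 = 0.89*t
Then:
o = 1.92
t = 0.78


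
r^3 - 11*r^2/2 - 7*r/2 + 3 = (r - 6)*(r - 1/2)*(r + 1)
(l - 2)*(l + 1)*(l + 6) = l^3 + 5*l^2 - 8*l - 12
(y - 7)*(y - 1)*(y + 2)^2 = y^4 - 4*y^3 - 21*y^2 - 4*y + 28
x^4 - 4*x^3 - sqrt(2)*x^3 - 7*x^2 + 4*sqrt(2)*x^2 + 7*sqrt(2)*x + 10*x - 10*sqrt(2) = (x - 5)*(x - 1)*(x + 2)*(x - sqrt(2))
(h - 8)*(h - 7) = h^2 - 15*h + 56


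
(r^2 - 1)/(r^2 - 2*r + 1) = (r + 1)/(r - 1)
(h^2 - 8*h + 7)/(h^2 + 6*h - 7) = (h - 7)/(h + 7)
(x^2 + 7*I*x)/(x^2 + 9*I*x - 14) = x/(x + 2*I)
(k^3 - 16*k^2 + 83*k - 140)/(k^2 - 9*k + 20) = k - 7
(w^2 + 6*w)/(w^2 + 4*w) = (w + 6)/(w + 4)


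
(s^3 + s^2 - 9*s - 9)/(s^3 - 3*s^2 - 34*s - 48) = (s^2 - 2*s - 3)/(s^2 - 6*s - 16)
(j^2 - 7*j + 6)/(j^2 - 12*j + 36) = (j - 1)/(j - 6)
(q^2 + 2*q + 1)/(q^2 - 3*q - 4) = (q + 1)/(q - 4)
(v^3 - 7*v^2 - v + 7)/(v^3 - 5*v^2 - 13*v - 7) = (v - 1)/(v + 1)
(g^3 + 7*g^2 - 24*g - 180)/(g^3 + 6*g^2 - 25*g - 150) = (g + 6)/(g + 5)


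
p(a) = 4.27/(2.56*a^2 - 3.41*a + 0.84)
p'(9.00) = -0.01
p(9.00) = 0.02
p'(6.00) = -0.02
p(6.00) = 0.06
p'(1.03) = -4185.31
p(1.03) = 97.93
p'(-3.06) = 0.07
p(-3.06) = 0.12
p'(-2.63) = 0.10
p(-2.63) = 0.16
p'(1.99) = -1.65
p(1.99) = 1.02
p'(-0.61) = 1.86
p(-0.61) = 1.10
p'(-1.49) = 0.35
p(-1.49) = 0.37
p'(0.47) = 110.20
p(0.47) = -21.65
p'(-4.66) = 0.02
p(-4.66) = 0.06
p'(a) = 4.27*(3.41 - 5.12*a)/(2.56*a^2 - 3.41*a + 0.84)^2 = (14.5607 - 21.8624*a)/(2.56*a^2 - 3.41*a + 0.84)^2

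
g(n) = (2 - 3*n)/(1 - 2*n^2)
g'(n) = 4*n*(2 - 3*n)/(1 - 2*n^2)^2 - 3/(1 - 2*n^2)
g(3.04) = 0.41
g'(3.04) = -0.11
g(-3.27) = -0.58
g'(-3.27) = -0.22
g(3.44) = 0.37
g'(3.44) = -0.09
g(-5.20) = -0.33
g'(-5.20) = -0.07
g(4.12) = 0.31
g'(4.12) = -0.07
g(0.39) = 1.19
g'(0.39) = -1.64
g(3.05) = 0.41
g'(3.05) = -0.11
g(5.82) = 0.23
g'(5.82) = -0.04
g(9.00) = 0.16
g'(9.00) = -0.02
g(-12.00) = -0.13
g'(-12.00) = -0.01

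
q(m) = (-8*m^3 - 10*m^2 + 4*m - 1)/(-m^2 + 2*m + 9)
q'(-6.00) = 6.61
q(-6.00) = -34.44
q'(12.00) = 6.09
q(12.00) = 137.09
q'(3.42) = -202.90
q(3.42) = -102.40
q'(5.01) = -153.67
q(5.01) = 203.61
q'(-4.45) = 5.69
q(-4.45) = -24.78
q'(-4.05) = 5.19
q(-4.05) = -22.59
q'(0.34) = -0.57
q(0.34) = -0.12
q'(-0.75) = 1.25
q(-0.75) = -0.90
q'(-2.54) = -21.71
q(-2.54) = -21.89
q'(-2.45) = -41.40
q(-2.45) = -24.61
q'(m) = (2*m - 2)*(-8*m^3 - 10*m^2 + 4*m - 1)/(-m^2 + 2*m + 9)^2 + (-24*m^2 - 20*m + 4)/(-m^2 + 2*m + 9)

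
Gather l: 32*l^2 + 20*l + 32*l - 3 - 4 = 32*l^2 + 52*l - 7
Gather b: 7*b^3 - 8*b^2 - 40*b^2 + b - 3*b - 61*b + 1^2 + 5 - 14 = 7*b^3 - 48*b^2 - 63*b - 8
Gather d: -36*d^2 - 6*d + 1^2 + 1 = -36*d^2 - 6*d + 2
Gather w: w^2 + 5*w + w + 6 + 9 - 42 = w^2 + 6*w - 27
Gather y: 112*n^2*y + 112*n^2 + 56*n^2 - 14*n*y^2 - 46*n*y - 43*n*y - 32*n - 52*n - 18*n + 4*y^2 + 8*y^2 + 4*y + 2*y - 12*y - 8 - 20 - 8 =168*n^2 - 102*n + y^2*(12 - 14*n) + y*(112*n^2 - 89*n - 6) - 36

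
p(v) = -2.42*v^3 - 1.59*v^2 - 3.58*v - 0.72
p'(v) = -7.26*v^2 - 3.18*v - 3.58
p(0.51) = -3.28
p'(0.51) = -7.09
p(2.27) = -45.35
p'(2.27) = -48.21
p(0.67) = -4.56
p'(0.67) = -8.97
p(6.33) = -700.89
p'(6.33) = -314.61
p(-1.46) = 8.65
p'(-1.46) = -14.41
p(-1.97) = 18.66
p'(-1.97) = -25.49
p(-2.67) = 43.57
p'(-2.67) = -46.85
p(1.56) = -19.36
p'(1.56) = -26.21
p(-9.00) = 1666.89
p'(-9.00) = -563.02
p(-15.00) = 7862.73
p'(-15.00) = -1589.38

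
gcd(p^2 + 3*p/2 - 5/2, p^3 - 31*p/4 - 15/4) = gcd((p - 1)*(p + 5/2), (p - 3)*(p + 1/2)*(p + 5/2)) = p + 5/2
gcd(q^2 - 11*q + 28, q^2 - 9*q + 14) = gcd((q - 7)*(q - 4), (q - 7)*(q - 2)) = q - 7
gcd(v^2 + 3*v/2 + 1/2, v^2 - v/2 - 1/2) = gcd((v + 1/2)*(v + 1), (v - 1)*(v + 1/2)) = v + 1/2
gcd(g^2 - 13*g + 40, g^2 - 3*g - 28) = 1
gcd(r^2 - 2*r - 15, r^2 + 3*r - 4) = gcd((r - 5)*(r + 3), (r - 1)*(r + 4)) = 1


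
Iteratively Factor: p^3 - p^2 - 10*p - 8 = (p + 2)*(p^2 - 3*p - 4) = (p + 1)*(p + 2)*(p - 4)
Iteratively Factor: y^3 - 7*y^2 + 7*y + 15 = (y - 3)*(y^2 - 4*y - 5) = (y - 3)*(y + 1)*(y - 5)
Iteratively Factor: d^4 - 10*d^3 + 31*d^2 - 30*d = (d - 2)*(d^3 - 8*d^2 + 15*d) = (d - 3)*(d - 2)*(d^2 - 5*d) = (d - 5)*(d - 3)*(d - 2)*(d)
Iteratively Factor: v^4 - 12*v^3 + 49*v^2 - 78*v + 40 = (v - 5)*(v^3 - 7*v^2 + 14*v - 8) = (v - 5)*(v - 1)*(v^2 - 6*v + 8) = (v - 5)*(v - 4)*(v - 1)*(v - 2)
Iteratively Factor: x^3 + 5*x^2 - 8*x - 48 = (x + 4)*(x^2 + x - 12) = (x - 3)*(x + 4)*(x + 4)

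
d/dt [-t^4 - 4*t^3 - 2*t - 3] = -4*t^3 - 12*t^2 - 2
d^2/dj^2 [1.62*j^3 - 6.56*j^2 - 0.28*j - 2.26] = 9.72*j - 13.12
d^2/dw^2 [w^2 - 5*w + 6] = 2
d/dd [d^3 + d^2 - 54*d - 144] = 3*d^2 + 2*d - 54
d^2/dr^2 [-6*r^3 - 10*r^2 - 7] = -36*r - 20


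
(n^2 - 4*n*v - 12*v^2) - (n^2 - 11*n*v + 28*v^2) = 7*n*v - 40*v^2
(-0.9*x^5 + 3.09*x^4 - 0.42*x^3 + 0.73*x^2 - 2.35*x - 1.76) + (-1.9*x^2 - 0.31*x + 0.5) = -0.9*x^5 + 3.09*x^4 - 0.42*x^3 - 1.17*x^2 - 2.66*x - 1.26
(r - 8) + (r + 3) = 2*r - 5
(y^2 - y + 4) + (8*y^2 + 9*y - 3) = 9*y^2 + 8*y + 1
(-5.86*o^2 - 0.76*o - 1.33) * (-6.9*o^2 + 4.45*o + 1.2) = 40.434*o^4 - 20.833*o^3 - 1.237*o^2 - 6.8305*o - 1.596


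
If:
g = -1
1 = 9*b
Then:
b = 1/9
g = -1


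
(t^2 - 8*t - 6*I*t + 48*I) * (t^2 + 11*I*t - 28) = t^4 - 8*t^3 + 5*I*t^3 + 38*t^2 - 40*I*t^2 - 304*t + 168*I*t - 1344*I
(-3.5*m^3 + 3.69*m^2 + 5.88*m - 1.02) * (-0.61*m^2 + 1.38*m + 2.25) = 2.135*m^5 - 7.0809*m^4 - 6.3696*m^3 + 17.0391*m^2 + 11.8224*m - 2.295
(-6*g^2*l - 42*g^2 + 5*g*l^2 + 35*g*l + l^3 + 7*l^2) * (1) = -6*g^2*l - 42*g^2 + 5*g*l^2 + 35*g*l + l^3 + 7*l^2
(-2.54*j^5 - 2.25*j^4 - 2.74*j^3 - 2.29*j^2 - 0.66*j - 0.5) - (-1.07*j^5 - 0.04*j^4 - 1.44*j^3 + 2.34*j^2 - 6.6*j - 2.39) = -1.47*j^5 - 2.21*j^4 - 1.3*j^3 - 4.63*j^2 + 5.94*j + 1.89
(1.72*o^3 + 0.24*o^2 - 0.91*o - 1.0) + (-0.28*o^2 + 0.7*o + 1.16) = 1.72*o^3 - 0.04*o^2 - 0.21*o + 0.16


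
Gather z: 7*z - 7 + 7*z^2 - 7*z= 7*z^2 - 7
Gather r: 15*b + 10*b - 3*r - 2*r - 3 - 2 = 25*b - 5*r - 5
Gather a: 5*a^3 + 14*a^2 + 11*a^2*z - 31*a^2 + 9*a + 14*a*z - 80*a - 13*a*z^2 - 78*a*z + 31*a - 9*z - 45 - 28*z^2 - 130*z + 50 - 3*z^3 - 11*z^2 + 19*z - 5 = 5*a^3 + a^2*(11*z - 17) + a*(-13*z^2 - 64*z - 40) - 3*z^3 - 39*z^2 - 120*z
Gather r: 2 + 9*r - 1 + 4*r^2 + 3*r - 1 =4*r^2 + 12*r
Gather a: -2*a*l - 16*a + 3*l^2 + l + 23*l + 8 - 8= a*(-2*l - 16) + 3*l^2 + 24*l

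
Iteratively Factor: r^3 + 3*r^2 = (r + 3)*(r^2) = r*(r + 3)*(r)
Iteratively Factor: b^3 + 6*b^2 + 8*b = (b)*(b^2 + 6*b + 8) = b*(b + 4)*(b + 2)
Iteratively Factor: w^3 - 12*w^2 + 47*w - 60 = (w - 4)*(w^2 - 8*w + 15) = (w - 4)*(w - 3)*(w - 5)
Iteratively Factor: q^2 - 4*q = (q - 4)*(q)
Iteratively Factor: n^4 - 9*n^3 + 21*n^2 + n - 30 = (n - 5)*(n^3 - 4*n^2 + n + 6) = (n - 5)*(n - 2)*(n^2 - 2*n - 3) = (n - 5)*(n - 3)*(n - 2)*(n + 1)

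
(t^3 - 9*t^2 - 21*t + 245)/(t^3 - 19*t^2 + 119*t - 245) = (t + 5)/(t - 5)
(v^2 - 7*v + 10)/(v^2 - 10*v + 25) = (v - 2)/(v - 5)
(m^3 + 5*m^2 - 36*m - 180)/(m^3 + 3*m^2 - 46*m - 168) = (m^2 - m - 30)/(m^2 - 3*m - 28)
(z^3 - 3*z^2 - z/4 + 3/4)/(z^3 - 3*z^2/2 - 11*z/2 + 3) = (z + 1/2)/(z + 2)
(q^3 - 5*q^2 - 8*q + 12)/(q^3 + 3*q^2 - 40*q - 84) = (q - 1)/(q + 7)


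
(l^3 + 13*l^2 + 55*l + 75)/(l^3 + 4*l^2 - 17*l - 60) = (l + 5)/(l - 4)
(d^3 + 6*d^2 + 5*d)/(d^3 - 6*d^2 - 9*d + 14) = d*(d^2 + 6*d + 5)/(d^3 - 6*d^2 - 9*d + 14)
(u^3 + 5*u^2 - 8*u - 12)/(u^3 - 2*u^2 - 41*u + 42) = (u^2 - u - 2)/(u^2 - 8*u + 7)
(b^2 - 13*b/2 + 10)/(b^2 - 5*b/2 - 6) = (2*b - 5)/(2*b + 3)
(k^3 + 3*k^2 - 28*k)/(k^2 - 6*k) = (k^2 + 3*k - 28)/(k - 6)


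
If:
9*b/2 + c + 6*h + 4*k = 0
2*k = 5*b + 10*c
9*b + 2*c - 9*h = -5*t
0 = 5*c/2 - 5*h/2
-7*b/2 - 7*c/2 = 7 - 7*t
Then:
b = -60/167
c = 290/1503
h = 290/1503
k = 100/1503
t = 1378/1503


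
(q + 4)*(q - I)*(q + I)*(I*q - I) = I*q^4 + 3*I*q^3 - 3*I*q^2 + 3*I*q - 4*I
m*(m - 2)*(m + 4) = m^3 + 2*m^2 - 8*m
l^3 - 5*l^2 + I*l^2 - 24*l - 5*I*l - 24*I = (l - 8)*(l + 3)*(l + I)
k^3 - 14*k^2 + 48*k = k*(k - 8)*(k - 6)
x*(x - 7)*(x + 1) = x^3 - 6*x^2 - 7*x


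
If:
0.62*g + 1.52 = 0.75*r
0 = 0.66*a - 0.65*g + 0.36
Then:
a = 1.19134897360704*r - 2.95992179863148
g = 1.20967741935484*r - 2.45161290322581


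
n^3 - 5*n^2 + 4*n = n*(n - 4)*(n - 1)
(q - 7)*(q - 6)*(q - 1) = q^3 - 14*q^2 + 55*q - 42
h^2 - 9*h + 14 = (h - 7)*(h - 2)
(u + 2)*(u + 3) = u^2 + 5*u + 6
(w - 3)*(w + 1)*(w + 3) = w^3 + w^2 - 9*w - 9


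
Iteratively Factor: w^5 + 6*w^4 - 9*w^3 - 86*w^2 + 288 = (w + 4)*(w^4 + 2*w^3 - 17*w^2 - 18*w + 72) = (w + 3)*(w + 4)*(w^3 - w^2 - 14*w + 24) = (w - 3)*(w + 3)*(w + 4)*(w^2 + 2*w - 8) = (w - 3)*(w + 3)*(w + 4)^2*(w - 2)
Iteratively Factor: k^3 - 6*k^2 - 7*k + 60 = (k + 3)*(k^2 - 9*k + 20) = (k - 5)*(k + 3)*(k - 4)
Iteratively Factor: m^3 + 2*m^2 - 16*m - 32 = (m + 4)*(m^2 - 2*m - 8) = (m + 2)*(m + 4)*(m - 4)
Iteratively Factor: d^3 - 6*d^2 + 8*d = (d)*(d^2 - 6*d + 8) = d*(d - 4)*(d - 2)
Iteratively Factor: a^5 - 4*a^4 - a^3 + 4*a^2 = (a - 1)*(a^4 - 3*a^3 - 4*a^2) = a*(a - 1)*(a^3 - 3*a^2 - 4*a) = a*(a - 1)*(a + 1)*(a^2 - 4*a) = a*(a - 4)*(a - 1)*(a + 1)*(a)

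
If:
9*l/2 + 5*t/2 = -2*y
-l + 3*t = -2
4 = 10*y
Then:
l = 13/80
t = -49/80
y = 2/5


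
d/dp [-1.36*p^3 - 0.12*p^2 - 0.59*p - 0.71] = -4.08*p^2 - 0.24*p - 0.59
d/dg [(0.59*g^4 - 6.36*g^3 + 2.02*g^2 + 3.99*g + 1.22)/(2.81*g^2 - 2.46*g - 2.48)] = (3.3158*g^5 - 22.2258*g^4 + 25.4384*g^3 + 31.1373*g^2 - 16.8756*g - 6.894)/(7.8961*g^4 - 13.8252*g^3 - 7.886*g^2 + 12.2016*g + 6.1504)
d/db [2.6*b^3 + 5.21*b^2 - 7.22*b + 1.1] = 7.8*b^2 + 10.42*b - 7.22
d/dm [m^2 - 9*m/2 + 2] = 2*m - 9/2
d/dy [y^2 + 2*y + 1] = 2*y + 2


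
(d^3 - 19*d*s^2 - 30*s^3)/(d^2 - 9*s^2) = (-d^2 + 3*d*s + 10*s^2)/(-d + 3*s)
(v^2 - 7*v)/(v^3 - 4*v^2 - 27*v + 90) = v*(v - 7)/(v^3 - 4*v^2 - 27*v + 90)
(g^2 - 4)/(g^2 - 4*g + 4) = (g + 2)/(g - 2)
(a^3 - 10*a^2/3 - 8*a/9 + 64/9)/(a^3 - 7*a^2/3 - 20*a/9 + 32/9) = (a - 2)/(a - 1)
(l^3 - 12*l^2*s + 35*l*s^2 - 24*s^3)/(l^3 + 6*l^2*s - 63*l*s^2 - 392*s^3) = (l^2 - 4*l*s + 3*s^2)/(l^2 + 14*l*s + 49*s^2)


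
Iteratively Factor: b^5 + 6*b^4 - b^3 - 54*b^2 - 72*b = (b - 3)*(b^4 + 9*b^3 + 26*b^2 + 24*b) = b*(b - 3)*(b^3 + 9*b^2 + 26*b + 24) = b*(b - 3)*(b + 4)*(b^2 + 5*b + 6) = b*(b - 3)*(b + 3)*(b + 4)*(b + 2)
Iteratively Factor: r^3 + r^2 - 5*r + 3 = (r + 3)*(r^2 - 2*r + 1) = (r - 1)*(r + 3)*(r - 1)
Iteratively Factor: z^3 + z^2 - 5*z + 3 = (z - 1)*(z^2 + 2*z - 3) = (z - 1)^2*(z + 3)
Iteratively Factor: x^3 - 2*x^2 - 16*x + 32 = (x + 4)*(x^2 - 6*x + 8) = (x - 4)*(x + 4)*(x - 2)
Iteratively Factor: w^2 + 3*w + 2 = (w + 2)*(w + 1)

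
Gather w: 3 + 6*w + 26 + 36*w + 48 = 42*w + 77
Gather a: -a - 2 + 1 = -a - 1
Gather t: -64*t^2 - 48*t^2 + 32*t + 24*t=-112*t^2 + 56*t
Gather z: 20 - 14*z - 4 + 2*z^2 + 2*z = 2*z^2 - 12*z + 16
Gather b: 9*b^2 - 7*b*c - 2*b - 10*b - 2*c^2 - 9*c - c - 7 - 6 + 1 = 9*b^2 + b*(-7*c - 12) - 2*c^2 - 10*c - 12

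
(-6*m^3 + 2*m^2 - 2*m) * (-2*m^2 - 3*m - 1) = 12*m^5 + 14*m^4 + 4*m^3 + 4*m^2 + 2*m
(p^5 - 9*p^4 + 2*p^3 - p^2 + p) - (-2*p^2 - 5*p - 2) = p^5 - 9*p^4 + 2*p^3 + p^2 + 6*p + 2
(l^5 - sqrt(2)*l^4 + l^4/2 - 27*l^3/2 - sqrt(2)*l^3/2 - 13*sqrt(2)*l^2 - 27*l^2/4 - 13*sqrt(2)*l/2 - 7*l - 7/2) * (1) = l^5 - sqrt(2)*l^4 + l^4/2 - 27*l^3/2 - sqrt(2)*l^3/2 - 13*sqrt(2)*l^2 - 27*l^2/4 - 13*sqrt(2)*l/2 - 7*l - 7/2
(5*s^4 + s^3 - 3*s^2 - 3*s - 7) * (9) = 45*s^4 + 9*s^3 - 27*s^2 - 27*s - 63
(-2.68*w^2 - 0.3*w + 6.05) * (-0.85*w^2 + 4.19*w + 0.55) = 2.278*w^4 - 10.9742*w^3 - 7.8735*w^2 + 25.1845*w + 3.3275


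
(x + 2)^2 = x^2 + 4*x + 4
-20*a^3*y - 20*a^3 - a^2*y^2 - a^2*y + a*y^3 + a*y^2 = (-5*a + y)*(4*a + y)*(a*y + a)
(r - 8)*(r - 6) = r^2 - 14*r + 48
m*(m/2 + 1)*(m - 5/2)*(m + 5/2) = m^4/2 + m^3 - 25*m^2/8 - 25*m/4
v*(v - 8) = v^2 - 8*v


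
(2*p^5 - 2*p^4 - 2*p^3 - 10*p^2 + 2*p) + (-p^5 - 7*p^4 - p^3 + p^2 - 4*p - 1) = p^5 - 9*p^4 - 3*p^3 - 9*p^2 - 2*p - 1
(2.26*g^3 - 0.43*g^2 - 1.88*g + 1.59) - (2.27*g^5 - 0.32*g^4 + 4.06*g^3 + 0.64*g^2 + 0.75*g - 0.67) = -2.27*g^5 + 0.32*g^4 - 1.8*g^3 - 1.07*g^2 - 2.63*g + 2.26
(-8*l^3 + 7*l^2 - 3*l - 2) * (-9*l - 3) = 72*l^4 - 39*l^3 + 6*l^2 + 27*l + 6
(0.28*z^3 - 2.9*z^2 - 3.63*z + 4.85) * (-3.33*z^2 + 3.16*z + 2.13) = -0.9324*z^5 + 10.5418*z^4 + 3.5203*z^3 - 33.7983*z^2 + 7.5941*z + 10.3305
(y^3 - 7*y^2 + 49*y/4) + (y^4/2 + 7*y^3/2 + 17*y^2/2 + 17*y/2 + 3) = y^4/2 + 9*y^3/2 + 3*y^2/2 + 83*y/4 + 3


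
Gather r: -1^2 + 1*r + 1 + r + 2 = 2*r + 2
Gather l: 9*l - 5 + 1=9*l - 4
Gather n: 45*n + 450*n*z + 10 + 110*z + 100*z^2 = n*(450*z + 45) + 100*z^2 + 110*z + 10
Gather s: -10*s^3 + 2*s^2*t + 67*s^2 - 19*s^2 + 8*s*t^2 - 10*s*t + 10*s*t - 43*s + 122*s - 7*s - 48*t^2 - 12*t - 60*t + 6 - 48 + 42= -10*s^3 + s^2*(2*t + 48) + s*(8*t^2 + 72) - 48*t^2 - 72*t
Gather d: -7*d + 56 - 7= 49 - 7*d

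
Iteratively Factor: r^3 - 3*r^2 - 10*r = (r)*(r^2 - 3*r - 10) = r*(r - 5)*(r + 2)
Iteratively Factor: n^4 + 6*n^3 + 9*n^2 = (n)*(n^3 + 6*n^2 + 9*n) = n*(n + 3)*(n^2 + 3*n) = n^2*(n + 3)*(n + 3)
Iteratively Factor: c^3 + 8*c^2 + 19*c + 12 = (c + 1)*(c^2 + 7*c + 12) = (c + 1)*(c + 4)*(c + 3)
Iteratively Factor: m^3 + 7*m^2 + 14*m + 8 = (m + 2)*(m^2 + 5*m + 4) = (m + 2)*(m + 4)*(m + 1)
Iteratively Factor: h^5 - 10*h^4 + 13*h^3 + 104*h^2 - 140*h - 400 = (h - 5)*(h^4 - 5*h^3 - 12*h^2 + 44*h + 80) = (h - 5)*(h + 2)*(h^3 - 7*h^2 + 2*h + 40) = (h - 5)^2*(h + 2)*(h^2 - 2*h - 8) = (h - 5)^2*(h + 2)^2*(h - 4)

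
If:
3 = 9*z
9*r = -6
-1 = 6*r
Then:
No Solution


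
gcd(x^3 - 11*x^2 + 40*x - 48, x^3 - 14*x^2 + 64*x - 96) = x^2 - 8*x + 16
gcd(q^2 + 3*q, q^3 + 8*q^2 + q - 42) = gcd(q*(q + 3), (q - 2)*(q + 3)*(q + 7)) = q + 3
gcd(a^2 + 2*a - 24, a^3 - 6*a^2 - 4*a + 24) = 1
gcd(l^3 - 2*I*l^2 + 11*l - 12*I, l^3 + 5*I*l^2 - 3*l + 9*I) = l^2 + 2*I*l + 3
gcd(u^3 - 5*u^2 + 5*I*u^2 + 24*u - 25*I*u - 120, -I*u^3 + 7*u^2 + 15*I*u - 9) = 1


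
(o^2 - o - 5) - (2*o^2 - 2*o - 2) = -o^2 + o - 3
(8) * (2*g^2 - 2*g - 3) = 16*g^2 - 16*g - 24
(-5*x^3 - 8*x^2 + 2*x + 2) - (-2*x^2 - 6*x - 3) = -5*x^3 - 6*x^2 + 8*x + 5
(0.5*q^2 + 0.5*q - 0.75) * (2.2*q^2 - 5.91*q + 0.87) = 1.1*q^4 - 1.855*q^3 - 4.17*q^2 + 4.8675*q - 0.6525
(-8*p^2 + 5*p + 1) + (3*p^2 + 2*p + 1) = -5*p^2 + 7*p + 2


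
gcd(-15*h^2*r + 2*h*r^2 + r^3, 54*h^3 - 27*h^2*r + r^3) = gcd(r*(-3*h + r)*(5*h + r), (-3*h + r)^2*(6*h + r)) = -3*h + r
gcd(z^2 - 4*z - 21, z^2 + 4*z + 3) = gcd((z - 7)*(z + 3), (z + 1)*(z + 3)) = z + 3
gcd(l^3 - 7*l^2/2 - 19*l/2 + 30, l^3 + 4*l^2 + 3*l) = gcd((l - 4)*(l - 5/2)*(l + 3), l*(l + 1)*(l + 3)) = l + 3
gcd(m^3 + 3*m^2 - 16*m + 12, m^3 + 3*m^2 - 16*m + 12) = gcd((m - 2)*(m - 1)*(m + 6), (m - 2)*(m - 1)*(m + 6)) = m^3 + 3*m^2 - 16*m + 12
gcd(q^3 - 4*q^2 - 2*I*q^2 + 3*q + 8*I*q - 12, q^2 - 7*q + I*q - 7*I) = q + I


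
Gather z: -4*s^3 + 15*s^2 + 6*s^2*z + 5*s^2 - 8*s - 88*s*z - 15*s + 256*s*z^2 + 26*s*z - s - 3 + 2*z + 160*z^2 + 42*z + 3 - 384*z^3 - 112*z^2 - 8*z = -4*s^3 + 20*s^2 - 24*s - 384*z^3 + z^2*(256*s + 48) + z*(6*s^2 - 62*s + 36)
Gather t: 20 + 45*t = 45*t + 20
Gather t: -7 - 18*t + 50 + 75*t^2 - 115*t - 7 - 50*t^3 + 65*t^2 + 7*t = -50*t^3 + 140*t^2 - 126*t + 36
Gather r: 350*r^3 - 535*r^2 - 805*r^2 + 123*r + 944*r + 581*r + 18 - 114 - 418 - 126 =350*r^3 - 1340*r^2 + 1648*r - 640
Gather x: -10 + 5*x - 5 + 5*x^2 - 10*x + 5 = 5*x^2 - 5*x - 10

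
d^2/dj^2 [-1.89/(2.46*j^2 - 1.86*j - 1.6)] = (-22.875048*j^2 + 17.295768*j + 1.89*(4.92*j - 1.86)*(9.84*j - 3.72) + 14.87808)/(-2.46*j^2 + 1.86*j + 1.6)^3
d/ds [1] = 0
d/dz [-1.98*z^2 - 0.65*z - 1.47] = -3.96*z - 0.65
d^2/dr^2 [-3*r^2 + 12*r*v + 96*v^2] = -6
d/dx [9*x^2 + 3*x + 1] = 18*x + 3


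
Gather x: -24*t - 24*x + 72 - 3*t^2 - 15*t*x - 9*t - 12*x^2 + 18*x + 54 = -3*t^2 - 33*t - 12*x^2 + x*(-15*t - 6) + 126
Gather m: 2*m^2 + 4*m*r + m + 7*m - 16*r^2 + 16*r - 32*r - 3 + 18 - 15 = 2*m^2 + m*(4*r + 8) - 16*r^2 - 16*r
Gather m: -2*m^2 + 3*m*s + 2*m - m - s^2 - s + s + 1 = -2*m^2 + m*(3*s + 1) - s^2 + 1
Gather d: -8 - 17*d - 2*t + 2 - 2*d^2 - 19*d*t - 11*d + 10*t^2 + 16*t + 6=-2*d^2 + d*(-19*t - 28) + 10*t^2 + 14*t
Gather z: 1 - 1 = 0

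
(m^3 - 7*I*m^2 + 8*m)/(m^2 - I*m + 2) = m*(m - 8*I)/(m - 2*I)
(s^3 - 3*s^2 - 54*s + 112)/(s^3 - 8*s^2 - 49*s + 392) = (s - 2)/(s - 7)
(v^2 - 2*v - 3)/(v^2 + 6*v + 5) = (v - 3)/(v + 5)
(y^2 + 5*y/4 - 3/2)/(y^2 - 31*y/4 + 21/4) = (y + 2)/(y - 7)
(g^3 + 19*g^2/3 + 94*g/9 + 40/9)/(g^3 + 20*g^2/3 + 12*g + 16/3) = (g + 5/3)/(g + 2)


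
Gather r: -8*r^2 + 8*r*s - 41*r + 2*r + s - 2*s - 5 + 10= -8*r^2 + r*(8*s - 39) - s + 5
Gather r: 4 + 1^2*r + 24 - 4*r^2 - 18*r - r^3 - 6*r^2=-r^3 - 10*r^2 - 17*r + 28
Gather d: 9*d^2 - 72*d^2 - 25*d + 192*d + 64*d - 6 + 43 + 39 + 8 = -63*d^2 + 231*d + 84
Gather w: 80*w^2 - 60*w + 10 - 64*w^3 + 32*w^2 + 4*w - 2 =-64*w^3 + 112*w^2 - 56*w + 8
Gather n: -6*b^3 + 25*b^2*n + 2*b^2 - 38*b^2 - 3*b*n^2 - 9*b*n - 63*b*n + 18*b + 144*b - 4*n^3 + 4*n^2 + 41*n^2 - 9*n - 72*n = -6*b^3 - 36*b^2 + 162*b - 4*n^3 + n^2*(45 - 3*b) + n*(25*b^2 - 72*b - 81)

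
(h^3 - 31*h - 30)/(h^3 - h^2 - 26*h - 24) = (h + 5)/(h + 4)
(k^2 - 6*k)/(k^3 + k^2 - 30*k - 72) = k/(k^2 + 7*k + 12)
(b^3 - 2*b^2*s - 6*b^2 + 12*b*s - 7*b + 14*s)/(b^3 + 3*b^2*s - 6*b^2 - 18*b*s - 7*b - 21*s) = (b - 2*s)/(b + 3*s)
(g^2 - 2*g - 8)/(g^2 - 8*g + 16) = (g + 2)/(g - 4)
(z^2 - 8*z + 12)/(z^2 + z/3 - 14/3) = 3*(z - 6)/(3*z + 7)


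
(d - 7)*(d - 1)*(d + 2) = d^3 - 6*d^2 - 9*d + 14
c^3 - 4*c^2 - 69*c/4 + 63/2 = (c - 6)*(c - 3/2)*(c + 7/2)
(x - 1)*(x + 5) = x^2 + 4*x - 5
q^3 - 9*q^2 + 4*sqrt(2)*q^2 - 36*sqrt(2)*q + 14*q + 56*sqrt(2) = (q - 7)*(q - 2)*(q + 4*sqrt(2))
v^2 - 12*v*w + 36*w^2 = (v - 6*w)^2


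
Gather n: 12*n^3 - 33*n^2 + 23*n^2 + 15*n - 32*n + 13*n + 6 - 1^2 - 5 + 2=12*n^3 - 10*n^2 - 4*n + 2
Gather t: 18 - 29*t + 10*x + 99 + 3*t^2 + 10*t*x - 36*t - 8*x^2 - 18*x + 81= 3*t^2 + t*(10*x - 65) - 8*x^2 - 8*x + 198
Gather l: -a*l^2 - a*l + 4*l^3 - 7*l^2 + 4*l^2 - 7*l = 4*l^3 + l^2*(-a - 3) + l*(-a - 7)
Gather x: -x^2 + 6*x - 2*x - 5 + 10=-x^2 + 4*x + 5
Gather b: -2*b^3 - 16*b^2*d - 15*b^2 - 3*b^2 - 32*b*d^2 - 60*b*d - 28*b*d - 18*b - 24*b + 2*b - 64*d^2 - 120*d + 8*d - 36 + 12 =-2*b^3 + b^2*(-16*d - 18) + b*(-32*d^2 - 88*d - 40) - 64*d^2 - 112*d - 24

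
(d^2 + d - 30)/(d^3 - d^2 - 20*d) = (d + 6)/(d*(d + 4))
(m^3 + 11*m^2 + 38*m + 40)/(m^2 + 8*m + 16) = (m^2 + 7*m + 10)/(m + 4)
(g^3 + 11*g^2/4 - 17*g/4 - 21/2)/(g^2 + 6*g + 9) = (4*g^2 - g - 14)/(4*(g + 3))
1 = 1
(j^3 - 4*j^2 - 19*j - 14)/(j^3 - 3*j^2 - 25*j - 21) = (j + 2)/(j + 3)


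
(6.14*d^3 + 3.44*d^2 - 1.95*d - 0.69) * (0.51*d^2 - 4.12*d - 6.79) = 3.1314*d^5 - 23.5424*d^4 - 56.8579*d^3 - 15.6755*d^2 + 16.0833*d + 4.6851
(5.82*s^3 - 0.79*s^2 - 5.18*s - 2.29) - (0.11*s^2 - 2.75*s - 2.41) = 5.82*s^3 - 0.9*s^2 - 2.43*s + 0.12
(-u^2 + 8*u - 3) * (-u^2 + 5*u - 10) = u^4 - 13*u^3 + 53*u^2 - 95*u + 30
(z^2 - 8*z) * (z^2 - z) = z^4 - 9*z^3 + 8*z^2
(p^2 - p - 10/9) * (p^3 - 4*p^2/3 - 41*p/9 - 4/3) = p^5 - 7*p^4/3 - 13*p^3/3 + 127*p^2/27 + 518*p/81 + 40/27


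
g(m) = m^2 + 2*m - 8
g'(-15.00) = -28.00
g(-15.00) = 187.00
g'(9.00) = 20.00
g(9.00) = 91.00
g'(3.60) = 9.20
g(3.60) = 12.16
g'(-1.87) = -1.74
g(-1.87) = -8.24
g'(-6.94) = -11.88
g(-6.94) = 26.28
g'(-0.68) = 0.64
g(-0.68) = -8.90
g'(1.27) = 4.54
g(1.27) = -3.85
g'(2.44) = 6.88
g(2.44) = 2.83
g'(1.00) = 4.00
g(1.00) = -5.00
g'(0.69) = 3.38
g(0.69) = -6.14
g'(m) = 2*m + 2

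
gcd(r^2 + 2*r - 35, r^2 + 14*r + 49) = r + 7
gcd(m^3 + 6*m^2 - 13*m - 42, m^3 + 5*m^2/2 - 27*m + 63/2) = m^2 + 4*m - 21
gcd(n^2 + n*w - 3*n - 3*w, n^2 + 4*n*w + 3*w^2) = n + w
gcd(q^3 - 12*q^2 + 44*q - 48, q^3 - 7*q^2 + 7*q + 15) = 1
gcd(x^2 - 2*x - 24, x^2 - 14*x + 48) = x - 6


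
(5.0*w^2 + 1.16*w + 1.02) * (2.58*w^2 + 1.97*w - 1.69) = 12.9*w^4 + 12.8428*w^3 - 3.5332*w^2 + 0.0490000000000002*w - 1.7238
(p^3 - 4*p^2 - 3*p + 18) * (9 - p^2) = -p^5 + 4*p^4 + 12*p^3 - 54*p^2 - 27*p + 162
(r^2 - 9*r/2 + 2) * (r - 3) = r^3 - 15*r^2/2 + 31*r/2 - 6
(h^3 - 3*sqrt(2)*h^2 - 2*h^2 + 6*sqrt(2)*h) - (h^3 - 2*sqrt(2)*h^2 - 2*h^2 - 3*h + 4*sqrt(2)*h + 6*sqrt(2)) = -sqrt(2)*h^2 + 2*sqrt(2)*h + 3*h - 6*sqrt(2)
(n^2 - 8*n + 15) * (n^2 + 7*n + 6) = n^4 - n^3 - 35*n^2 + 57*n + 90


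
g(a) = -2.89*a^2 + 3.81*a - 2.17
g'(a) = 3.81 - 5.78*a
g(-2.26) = -25.54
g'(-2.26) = 16.87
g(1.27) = -1.99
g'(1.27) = -3.53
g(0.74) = -0.93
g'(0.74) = -0.47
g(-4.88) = -89.59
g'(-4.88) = 32.02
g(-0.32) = -3.69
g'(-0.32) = 5.66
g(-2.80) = -35.50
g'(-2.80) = 19.99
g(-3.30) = -46.22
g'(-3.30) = 22.88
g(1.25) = -1.92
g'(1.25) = -3.42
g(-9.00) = -270.55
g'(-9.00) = 55.83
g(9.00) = -201.97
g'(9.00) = -48.21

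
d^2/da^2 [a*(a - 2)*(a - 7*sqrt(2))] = 6*a - 14*sqrt(2) - 4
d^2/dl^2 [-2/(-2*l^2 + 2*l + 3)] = 8*(2*l^2 - 2*l - 2*(2*l - 1)^2 - 3)/(-2*l^2 + 2*l + 3)^3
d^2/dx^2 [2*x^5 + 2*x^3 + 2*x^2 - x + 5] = 40*x^3 + 12*x + 4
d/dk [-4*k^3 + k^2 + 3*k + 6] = -12*k^2 + 2*k + 3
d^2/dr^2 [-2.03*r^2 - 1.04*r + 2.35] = -4.06000000000000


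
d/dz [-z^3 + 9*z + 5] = 9 - 3*z^2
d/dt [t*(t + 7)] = 2*t + 7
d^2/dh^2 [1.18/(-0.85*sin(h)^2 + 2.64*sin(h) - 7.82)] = (3.4102*sin(h)^4 - 7.94376*sin(h)^3 - 28.265012*sin(h)^2 + 40.248384*sin(h) - 0.761336000000002)/(0.85*sin(h)^2 - 2.64*sin(h) + 7.82)^3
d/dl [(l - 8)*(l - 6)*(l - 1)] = 3*l^2 - 30*l + 62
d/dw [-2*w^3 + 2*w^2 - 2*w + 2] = -6*w^2 + 4*w - 2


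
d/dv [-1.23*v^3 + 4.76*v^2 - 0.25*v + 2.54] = -3.69*v^2 + 9.52*v - 0.25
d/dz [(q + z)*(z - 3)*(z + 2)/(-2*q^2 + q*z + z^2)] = (-(q + z)*(q + 2*z)*(z - 3)*(z + 2) + (-2*q^2 + q*z + z^2)*((q + z)*(z - 3) + (q + z)*(z + 2) + (z - 3)*(z + 2)))/(-2*q^2 + q*z + z^2)^2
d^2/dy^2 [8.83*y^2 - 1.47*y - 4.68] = 17.6600000000000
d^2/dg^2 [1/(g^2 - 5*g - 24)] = 2*(g^2 - 5*g - (2*g - 5)^2 - 24)/(-g^2 + 5*g + 24)^3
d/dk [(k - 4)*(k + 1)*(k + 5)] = 3*k^2 + 4*k - 19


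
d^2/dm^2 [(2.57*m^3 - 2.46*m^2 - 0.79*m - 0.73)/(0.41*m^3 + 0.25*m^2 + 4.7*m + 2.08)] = (8.88178419700125e-16*m^7 - 1.353902*m^6 - 30.511134*m^5 + 0.183762000000002*m^4 + 147.769942*m^3 + 157.791654*m^2 + 67.766652*m - 37.332008)/(0.068921*m^9 + 0.126075*m^8 + 2.447085*m^7 + 3.955069*m^6 + 29.33115*m^5 + 41.00646*m^4 + 123.808472*m^3 + 141.0864*m^2 + 61.00224*m + 8.998912)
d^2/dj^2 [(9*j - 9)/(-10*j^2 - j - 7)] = 18*(-(j - 1)*(20*j + 1)^2 + 3*(10*j - 3)*(10*j^2 + j + 7))/(10*j^2 + j + 7)^3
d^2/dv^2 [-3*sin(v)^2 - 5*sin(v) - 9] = 5*sin(v) - 6*cos(2*v)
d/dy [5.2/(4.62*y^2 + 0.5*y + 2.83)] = (-48.048*y - 2.6)/(4.62*y^2 + 0.5*y + 2.83)^2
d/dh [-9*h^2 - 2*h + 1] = -18*h - 2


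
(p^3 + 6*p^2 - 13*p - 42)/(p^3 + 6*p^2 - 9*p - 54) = (p^2 + 9*p + 14)/(p^2 + 9*p + 18)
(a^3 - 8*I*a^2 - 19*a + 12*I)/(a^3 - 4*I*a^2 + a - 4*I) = (a - 3*I)/(a + I)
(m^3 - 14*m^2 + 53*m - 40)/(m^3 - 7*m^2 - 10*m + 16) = (m - 5)/(m + 2)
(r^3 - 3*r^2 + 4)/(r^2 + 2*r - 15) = (r^3 - 3*r^2 + 4)/(r^2 + 2*r - 15)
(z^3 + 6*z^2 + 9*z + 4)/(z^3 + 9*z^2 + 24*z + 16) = (z + 1)/(z + 4)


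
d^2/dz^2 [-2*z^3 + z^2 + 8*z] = 2 - 12*z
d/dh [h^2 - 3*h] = 2*h - 3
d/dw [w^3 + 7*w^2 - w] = 3*w^2 + 14*w - 1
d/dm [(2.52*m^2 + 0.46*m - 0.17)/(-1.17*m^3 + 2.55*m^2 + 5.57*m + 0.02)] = (2.9484*m^4 + 1.0764*m^3 + 12.2667*m^2 + 0.9678*m + 0.9561)/(1.3689*m^6 - 5.967*m^5 - 6.5313*m^4 + 28.3602*m^3 + 31.1269*m^2 + 0.2228*m + 0.0004)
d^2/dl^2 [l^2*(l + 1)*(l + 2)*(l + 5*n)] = 20*l^3 + 60*l^2*n + 36*l^2 + 90*l*n + 12*l + 20*n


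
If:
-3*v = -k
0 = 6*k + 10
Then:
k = -5/3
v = -5/9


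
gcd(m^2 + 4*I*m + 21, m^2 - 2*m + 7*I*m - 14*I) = m + 7*I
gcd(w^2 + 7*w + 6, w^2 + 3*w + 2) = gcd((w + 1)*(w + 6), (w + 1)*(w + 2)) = w + 1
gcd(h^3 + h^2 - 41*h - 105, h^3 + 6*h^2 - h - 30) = h^2 + 8*h + 15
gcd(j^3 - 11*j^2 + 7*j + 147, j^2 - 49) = j - 7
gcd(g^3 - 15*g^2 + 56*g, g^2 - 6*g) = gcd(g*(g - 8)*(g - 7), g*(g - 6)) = g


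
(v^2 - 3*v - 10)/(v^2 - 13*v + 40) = (v + 2)/(v - 8)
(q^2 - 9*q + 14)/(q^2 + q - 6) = (q - 7)/(q + 3)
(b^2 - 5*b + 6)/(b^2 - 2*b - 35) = (-b^2 + 5*b - 6)/(-b^2 + 2*b + 35)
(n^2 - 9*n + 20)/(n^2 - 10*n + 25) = (n - 4)/(n - 5)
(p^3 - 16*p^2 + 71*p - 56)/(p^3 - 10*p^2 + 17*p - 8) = (p - 7)/(p - 1)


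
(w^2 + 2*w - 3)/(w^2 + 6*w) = (w^2 + 2*w - 3)/(w*(w + 6))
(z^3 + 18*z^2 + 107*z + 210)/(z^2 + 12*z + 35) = z + 6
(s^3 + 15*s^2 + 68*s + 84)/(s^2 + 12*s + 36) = (s^2 + 9*s + 14)/(s + 6)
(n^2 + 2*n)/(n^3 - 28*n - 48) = n/(n^2 - 2*n - 24)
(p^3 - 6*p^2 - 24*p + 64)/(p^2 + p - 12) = (p^2 - 10*p + 16)/(p - 3)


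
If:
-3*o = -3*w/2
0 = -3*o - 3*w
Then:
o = 0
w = 0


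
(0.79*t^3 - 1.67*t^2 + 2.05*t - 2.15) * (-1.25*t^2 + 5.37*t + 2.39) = -0.9875*t^5 + 6.3298*t^4 - 9.6423*t^3 + 9.7047*t^2 - 6.646*t - 5.1385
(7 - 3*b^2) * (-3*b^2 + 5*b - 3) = 9*b^4 - 15*b^3 - 12*b^2 + 35*b - 21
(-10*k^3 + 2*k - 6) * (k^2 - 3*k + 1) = -10*k^5 + 30*k^4 - 8*k^3 - 12*k^2 + 20*k - 6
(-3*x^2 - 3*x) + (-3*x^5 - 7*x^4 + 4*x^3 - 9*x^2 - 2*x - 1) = -3*x^5 - 7*x^4 + 4*x^3 - 12*x^2 - 5*x - 1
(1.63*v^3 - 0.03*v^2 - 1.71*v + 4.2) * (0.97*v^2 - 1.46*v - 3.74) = 1.5811*v^5 - 2.4089*v^4 - 7.7111*v^3 + 6.6828*v^2 + 0.263400000000001*v - 15.708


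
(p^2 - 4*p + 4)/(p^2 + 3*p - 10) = (p - 2)/(p + 5)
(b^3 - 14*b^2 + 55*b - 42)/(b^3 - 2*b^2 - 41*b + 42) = (b - 6)/(b + 6)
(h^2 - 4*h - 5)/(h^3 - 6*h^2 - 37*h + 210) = (h + 1)/(h^2 - h - 42)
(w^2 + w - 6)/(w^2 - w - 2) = (w + 3)/(w + 1)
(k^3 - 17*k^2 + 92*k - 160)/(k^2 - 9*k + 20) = k - 8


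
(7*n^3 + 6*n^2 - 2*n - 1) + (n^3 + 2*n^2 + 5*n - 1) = 8*n^3 + 8*n^2 + 3*n - 2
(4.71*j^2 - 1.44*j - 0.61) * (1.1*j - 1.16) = 5.181*j^3 - 7.0476*j^2 + 0.9994*j + 0.7076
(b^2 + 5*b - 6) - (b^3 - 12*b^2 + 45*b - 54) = -b^3 + 13*b^2 - 40*b + 48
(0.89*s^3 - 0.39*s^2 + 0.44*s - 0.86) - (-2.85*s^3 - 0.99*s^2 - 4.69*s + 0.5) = 3.74*s^3 + 0.6*s^2 + 5.13*s - 1.36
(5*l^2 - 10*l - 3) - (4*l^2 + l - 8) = l^2 - 11*l + 5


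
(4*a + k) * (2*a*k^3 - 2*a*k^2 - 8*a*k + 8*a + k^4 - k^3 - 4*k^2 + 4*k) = 8*a^2*k^3 - 8*a^2*k^2 - 32*a^2*k + 32*a^2 + 6*a*k^4 - 6*a*k^3 - 24*a*k^2 + 24*a*k + k^5 - k^4 - 4*k^3 + 4*k^2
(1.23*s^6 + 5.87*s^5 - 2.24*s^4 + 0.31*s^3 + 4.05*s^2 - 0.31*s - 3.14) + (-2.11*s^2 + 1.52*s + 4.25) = 1.23*s^6 + 5.87*s^5 - 2.24*s^4 + 0.31*s^3 + 1.94*s^2 + 1.21*s + 1.11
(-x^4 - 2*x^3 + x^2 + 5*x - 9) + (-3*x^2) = -x^4 - 2*x^3 - 2*x^2 + 5*x - 9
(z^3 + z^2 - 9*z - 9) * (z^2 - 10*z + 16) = z^5 - 9*z^4 - 3*z^3 + 97*z^2 - 54*z - 144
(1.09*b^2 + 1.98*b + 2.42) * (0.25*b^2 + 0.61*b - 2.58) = 0.2725*b^4 + 1.1599*b^3 - 0.9994*b^2 - 3.6322*b - 6.2436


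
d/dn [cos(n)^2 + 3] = -sin(2*n)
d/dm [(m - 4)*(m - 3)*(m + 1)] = 3*m^2 - 12*m + 5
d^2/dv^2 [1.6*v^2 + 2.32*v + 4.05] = 3.20000000000000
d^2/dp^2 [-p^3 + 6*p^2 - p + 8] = 12 - 6*p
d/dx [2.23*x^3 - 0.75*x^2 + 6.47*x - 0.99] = 6.69*x^2 - 1.5*x + 6.47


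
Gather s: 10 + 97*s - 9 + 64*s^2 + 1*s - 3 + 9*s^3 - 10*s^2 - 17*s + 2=9*s^3 + 54*s^2 + 81*s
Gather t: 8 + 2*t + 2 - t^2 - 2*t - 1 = 9 - t^2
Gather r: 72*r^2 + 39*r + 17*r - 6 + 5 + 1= 72*r^2 + 56*r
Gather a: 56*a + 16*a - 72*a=0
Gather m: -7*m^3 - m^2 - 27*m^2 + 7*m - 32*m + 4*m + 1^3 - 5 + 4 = -7*m^3 - 28*m^2 - 21*m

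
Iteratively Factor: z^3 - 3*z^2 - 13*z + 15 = (z - 1)*(z^2 - 2*z - 15) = (z - 1)*(z + 3)*(z - 5)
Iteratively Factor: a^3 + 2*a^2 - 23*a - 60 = (a + 3)*(a^2 - a - 20) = (a + 3)*(a + 4)*(a - 5)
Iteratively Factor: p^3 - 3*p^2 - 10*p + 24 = (p - 2)*(p^2 - p - 12) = (p - 4)*(p - 2)*(p + 3)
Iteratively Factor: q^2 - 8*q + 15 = (q - 3)*(q - 5)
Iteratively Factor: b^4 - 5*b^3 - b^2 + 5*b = (b - 5)*(b^3 - b) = (b - 5)*(b + 1)*(b^2 - b) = (b - 5)*(b - 1)*(b + 1)*(b)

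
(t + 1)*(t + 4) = t^2 + 5*t + 4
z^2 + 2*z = z*(z + 2)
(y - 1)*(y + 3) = y^2 + 2*y - 3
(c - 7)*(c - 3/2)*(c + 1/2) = c^3 - 8*c^2 + 25*c/4 + 21/4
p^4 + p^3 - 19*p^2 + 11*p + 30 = (p - 3)*(p - 2)*(p + 1)*(p + 5)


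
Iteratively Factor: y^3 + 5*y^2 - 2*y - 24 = (y - 2)*(y^2 + 7*y + 12) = (y - 2)*(y + 4)*(y + 3)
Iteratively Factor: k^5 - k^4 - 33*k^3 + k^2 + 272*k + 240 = (k + 1)*(k^4 - 2*k^3 - 31*k^2 + 32*k + 240) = (k - 4)*(k + 1)*(k^3 + 2*k^2 - 23*k - 60) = (k - 5)*(k - 4)*(k + 1)*(k^2 + 7*k + 12) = (k - 5)*(k - 4)*(k + 1)*(k + 4)*(k + 3)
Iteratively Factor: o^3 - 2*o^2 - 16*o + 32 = (o - 4)*(o^2 + 2*o - 8) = (o - 4)*(o + 4)*(o - 2)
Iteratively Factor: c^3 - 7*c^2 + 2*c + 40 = (c - 5)*(c^2 - 2*c - 8) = (c - 5)*(c + 2)*(c - 4)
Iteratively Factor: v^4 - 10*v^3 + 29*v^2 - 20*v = (v - 5)*(v^3 - 5*v^2 + 4*v) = v*(v - 5)*(v^2 - 5*v + 4) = v*(v - 5)*(v - 4)*(v - 1)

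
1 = 1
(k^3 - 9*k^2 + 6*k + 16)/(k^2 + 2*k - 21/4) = 4*(k^3 - 9*k^2 + 6*k + 16)/(4*k^2 + 8*k - 21)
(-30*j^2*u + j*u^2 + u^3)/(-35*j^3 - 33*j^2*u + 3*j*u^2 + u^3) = u*(6*j + u)/(7*j^2 + 8*j*u + u^2)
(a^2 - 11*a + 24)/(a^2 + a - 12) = (a - 8)/(a + 4)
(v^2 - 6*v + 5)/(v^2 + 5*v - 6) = (v - 5)/(v + 6)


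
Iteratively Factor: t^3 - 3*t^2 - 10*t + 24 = (t + 3)*(t^2 - 6*t + 8) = (t - 2)*(t + 3)*(t - 4)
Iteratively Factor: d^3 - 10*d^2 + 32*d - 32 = (d - 2)*(d^2 - 8*d + 16) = (d - 4)*(d - 2)*(d - 4)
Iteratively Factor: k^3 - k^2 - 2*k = (k + 1)*(k^2 - 2*k) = (k - 2)*(k + 1)*(k)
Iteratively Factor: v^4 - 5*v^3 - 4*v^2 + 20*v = (v + 2)*(v^3 - 7*v^2 + 10*v) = (v - 2)*(v + 2)*(v^2 - 5*v) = v*(v - 2)*(v + 2)*(v - 5)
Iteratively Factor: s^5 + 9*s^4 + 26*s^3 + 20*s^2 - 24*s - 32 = (s + 2)*(s^4 + 7*s^3 + 12*s^2 - 4*s - 16) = (s - 1)*(s + 2)*(s^3 + 8*s^2 + 20*s + 16) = (s - 1)*(s + 2)^2*(s^2 + 6*s + 8) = (s - 1)*(s + 2)^2*(s + 4)*(s + 2)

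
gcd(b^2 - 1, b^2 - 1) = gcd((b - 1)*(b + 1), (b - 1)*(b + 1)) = b^2 - 1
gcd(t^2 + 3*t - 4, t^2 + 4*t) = t + 4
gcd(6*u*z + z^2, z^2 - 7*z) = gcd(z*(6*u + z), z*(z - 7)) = z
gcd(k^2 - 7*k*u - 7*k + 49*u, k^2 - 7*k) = k - 7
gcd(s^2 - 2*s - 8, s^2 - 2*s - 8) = s^2 - 2*s - 8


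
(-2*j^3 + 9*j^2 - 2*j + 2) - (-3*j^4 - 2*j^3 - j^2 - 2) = 3*j^4 + 10*j^2 - 2*j + 4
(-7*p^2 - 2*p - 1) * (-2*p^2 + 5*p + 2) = 14*p^4 - 31*p^3 - 22*p^2 - 9*p - 2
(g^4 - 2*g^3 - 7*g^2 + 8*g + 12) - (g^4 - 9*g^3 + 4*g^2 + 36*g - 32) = 7*g^3 - 11*g^2 - 28*g + 44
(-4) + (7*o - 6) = 7*o - 10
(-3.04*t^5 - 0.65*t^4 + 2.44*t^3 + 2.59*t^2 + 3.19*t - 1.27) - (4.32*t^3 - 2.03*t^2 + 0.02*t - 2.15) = -3.04*t^5 - 0.65*t^4 - 1.88*t^3 + 4.62*t^2 + 3.17*t + 0.88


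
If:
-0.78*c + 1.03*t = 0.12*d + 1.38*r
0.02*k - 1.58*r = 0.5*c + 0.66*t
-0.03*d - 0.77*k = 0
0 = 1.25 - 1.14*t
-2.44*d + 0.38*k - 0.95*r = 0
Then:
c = 4.86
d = 0.77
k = -0.03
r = -2.00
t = 1.10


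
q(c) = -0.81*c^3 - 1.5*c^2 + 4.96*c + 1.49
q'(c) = -2.43*c^2 - 3.0*c + 4.96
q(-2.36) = -7.92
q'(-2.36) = -1.49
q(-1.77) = -7.50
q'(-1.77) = 2.66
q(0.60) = 3.75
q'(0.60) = 2.29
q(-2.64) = -7.16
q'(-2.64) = -4.06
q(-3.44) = -0.35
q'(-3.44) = -13.48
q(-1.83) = -7.65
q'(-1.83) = 2.31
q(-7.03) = 173.91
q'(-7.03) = -94.04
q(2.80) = -14.16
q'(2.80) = -22.49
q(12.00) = -1554.67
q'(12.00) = -380.96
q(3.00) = -19.00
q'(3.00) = -25.91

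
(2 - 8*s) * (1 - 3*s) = 24*s^2 - 14*s + 2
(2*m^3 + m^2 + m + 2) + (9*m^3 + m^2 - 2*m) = 11*m^3 + 2*m^2 - m + 2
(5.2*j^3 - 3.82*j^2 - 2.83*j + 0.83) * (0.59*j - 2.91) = 3.068*j^4 - 17.3858*j^3 + 9.4465*j^2 + 8.725*j - 2.4153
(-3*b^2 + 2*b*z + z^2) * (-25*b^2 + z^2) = 75*b^4 - 50*b^3*z - 28*b^2*z^2 + 2*b*z^3 + z^4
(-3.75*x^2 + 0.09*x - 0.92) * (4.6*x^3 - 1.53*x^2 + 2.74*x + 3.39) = -17.25*x^5 + 6.1515*x^4 - 14.6447*x^3 - 11.0583*x^2 - 2.2157*x - 3.1188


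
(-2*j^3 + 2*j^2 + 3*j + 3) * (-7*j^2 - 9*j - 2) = 14*j^5 + 4*j^4 - 35*j^3 - 52*j^2 - 33*j - 6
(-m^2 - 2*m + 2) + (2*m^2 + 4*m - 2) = m^2 + 2*m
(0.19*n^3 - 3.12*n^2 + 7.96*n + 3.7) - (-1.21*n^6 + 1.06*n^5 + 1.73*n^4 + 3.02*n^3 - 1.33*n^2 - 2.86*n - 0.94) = 1.21*n^6 - 1.06*n^5 - 1.73*n^4 - 2.83*n^3 - 1.79*n^2 + 10.82*n + 4.64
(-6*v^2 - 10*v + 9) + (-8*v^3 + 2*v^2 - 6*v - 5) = -8*v^3 - 4*v^2 - 16*v + 4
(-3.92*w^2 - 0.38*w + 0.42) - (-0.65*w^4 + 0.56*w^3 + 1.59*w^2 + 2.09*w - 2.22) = 0.65*w^4 - 0.56*w^3 - 5.51*w^2 - 2.47*w + 2.64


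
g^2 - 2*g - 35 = (g - 7)*(g + 5)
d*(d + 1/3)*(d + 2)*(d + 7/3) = d^4 + 14*d^3/3 + 55*d^2/9 + 14*d/9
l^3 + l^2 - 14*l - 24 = (l - 4)*(l + 2)*(l + 3)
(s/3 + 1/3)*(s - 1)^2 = s^3/3 - s^2/3 - s/3 + 1/3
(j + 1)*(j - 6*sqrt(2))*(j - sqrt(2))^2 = j^4 - 8*sqrt(2)*j^3 + j^3 - 8*sqrt(2)*j^2 + 26*j^2 - 12*sqrt(2)*j + 26*j - 12*sqrt(2)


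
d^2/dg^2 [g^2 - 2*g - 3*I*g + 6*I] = 2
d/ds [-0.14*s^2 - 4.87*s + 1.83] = -0.28*s - 4.87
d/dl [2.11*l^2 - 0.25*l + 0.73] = 4.22*l - 0.25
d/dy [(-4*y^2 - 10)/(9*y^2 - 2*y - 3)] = 4*(2*y^2 + 51*y - 5)/(81*y^4 - 36*y^3 - 50*y^2 + 12*y + 9)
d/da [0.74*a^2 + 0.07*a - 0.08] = 1.48*a + 0.07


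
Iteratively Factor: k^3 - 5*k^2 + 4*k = (k - 4)*(k^2 - k) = k*(k - 4)*(k - 1)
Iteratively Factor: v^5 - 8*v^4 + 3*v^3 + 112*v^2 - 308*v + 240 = (v - 5)*(v^4 - 3*v^3 - 12*v^2 + 52*v - 48) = (v - 5)*(v - 2)*(v^3 - v^2 - 14*v + 24) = (v - 5)*(v - 3)*(v - 2)*(v^2 + 2*v - 8) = (v - 5)*(v - 3)*(v - 2)*(v + 4)*(v - 2)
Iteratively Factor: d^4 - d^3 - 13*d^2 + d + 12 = (d + 1)*(d^3 - 2*d^2 - 11*d + 12) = (d - 1)*(d + 1)*(d^2 - d - 12) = (d - 1)*(d + 1)*(d + 3)*(d - 4)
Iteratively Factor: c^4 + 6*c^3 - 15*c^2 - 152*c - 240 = (c + 3)*(c^3 + 3*c^2 - 24*c - 80) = (c - 5)*(c + 3)*(c^2 + 8*c + 16) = (c - 5)*(c + 3)*(c + 4)*(c + 4)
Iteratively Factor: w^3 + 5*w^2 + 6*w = (w)*(w^2 + 5*w + 6) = w*(w + 2)*(w + 3)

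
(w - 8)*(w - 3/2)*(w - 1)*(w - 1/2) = w^4 - 11*w^3 + 107*w^2/4 - 91*w/4 + 6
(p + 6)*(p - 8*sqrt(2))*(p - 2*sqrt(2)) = p^3 - 10*sqrt(2)*p^2 + 6*p^2 - 60*sqrt(2)*p + 32*p + 192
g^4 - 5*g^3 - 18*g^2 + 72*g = g*(g - 6)*(g - 3)*(g + 4)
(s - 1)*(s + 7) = s^2 + 6*s - 7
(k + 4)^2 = k^2 + 8*k + 16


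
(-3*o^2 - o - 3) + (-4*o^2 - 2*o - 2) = -7*o^2 - 3*o - 5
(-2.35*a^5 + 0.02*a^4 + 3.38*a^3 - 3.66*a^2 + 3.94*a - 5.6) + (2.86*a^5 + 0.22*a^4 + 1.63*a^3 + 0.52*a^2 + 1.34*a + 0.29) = 0.51*a^5 + 0.24*a^4 + 5.01*a^3 - 3.14*a^2 + 5.28*a - 5.31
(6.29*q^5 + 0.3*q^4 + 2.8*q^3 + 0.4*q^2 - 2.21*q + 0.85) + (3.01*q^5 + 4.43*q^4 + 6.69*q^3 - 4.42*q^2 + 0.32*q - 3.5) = 9.3*q^5 + 4.73*q^4 + 9.49*q^3 - 4.02*q^2 - 1.89*q - 2.65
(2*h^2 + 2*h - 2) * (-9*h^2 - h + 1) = -18*h^4 - 20*h^3 + 18*h^2 + 4*h - 2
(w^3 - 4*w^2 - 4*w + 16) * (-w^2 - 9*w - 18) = -w^5 - 5*w^4 + 22*w^3 + 92*w^2 - 72*w - 288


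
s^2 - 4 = (s - 2)*(s + 2)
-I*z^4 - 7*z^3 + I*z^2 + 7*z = z*(z - 1)*(z - 7*I)*(-I*z - I)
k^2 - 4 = (k - 2)*(k + 2)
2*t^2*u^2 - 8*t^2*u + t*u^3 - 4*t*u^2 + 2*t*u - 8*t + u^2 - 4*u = (2*t + u)*(u - 4)*(t*u + 1)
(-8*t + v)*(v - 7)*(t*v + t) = -8*t^2*v^2 + 48*t^2*v + 56*t^2 + t*v^3 - 6*t*v^2 - 7*t*v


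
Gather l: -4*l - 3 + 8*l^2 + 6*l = 8*l^2 + 2*l - 3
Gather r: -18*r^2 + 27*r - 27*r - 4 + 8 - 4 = -18*r^2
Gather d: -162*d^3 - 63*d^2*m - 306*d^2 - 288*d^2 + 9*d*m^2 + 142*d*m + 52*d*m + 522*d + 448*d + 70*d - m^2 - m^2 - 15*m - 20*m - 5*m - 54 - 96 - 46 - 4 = -162*d^3 + d^2*(-63*m - 594) + d*(9*m^2 + 194*m + 1040) - 2*m^2 - 40*m - 200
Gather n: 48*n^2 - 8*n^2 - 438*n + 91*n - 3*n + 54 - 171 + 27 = 40*n^2 - 350*n - 90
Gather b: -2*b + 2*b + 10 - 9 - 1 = 0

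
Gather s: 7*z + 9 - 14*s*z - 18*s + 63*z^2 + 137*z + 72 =s*(-14*z - 18) + 63*z^2 + 144*z + 81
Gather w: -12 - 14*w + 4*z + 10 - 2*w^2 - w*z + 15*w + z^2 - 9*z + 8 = -2*w^2 + w*(1 - z) + z^2 - 5*z + 6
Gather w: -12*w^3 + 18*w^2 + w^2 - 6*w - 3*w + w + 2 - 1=-12*w^3 + 19*w^2 - 8*w + 1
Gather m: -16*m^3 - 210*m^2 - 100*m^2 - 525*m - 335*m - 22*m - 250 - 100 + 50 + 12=-16*m^3 - 310*m^2 - 882*m - 288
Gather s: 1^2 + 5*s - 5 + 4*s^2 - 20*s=4*s^2 - 15*s - 4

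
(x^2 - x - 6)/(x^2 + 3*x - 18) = (x + 2)/(x + 6)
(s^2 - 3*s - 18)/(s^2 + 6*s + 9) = (s - 6)/(s + 3)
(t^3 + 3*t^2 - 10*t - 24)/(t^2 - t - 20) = (t^2 - t - 6)/(t - 5)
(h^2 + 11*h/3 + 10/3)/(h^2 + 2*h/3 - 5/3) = (h + 2)/(h - 1)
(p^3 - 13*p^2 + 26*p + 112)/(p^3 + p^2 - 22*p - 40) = (p^2 - 15*p + 56)/(p^2 - p - 20)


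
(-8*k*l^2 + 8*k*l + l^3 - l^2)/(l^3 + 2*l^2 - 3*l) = (-8*k + l)/(l + 3)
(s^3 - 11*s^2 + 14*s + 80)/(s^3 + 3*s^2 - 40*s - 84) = (s^2 - 13*s + 40)/(s^2 + s - 42)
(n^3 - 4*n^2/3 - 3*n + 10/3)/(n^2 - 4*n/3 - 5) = (n^2 - 3*n + 2)/(n - 3)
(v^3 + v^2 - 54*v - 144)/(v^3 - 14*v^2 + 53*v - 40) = (v^2 + 9*v + 18)/(v^2 - 6*v + 5)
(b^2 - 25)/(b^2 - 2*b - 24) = (25 - b^2)/(-b^2 + 2*b + 24)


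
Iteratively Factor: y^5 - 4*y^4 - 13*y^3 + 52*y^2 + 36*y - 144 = (y - 3)*(y^4 - y^3 - 16*y^2 + 4*y + 48) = (y - 3)*(y + 2)*(y^3 - 3*y^2 - 10*y + 24) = (y - 3)*(y + 2)*(y + 3)*(y^2 - 6*y + 8) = (y - 4)*(y - 3)*(y + 2)*(y + 3)*(y - 2)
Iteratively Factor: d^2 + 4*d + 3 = (d + 1)*(d + 3)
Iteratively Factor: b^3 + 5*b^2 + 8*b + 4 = (b + 1)*(b^2 + 4*b + 4) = (b + 1)*(b + 2)*(b + 2)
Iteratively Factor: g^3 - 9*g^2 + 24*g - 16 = (g - 4)*(g^2 - 5*g + 4) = (g - 4)*(g - 1)*(g - 4)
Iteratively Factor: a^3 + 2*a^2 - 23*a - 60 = (a + 4)*(a^2 - 2*a - 15) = (a + 3)*(a + 4)*(a - 5)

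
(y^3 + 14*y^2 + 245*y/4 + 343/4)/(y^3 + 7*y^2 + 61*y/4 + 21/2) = (2*y^2 + 21*y + 49)/(2*y^2 + 7*y + 6)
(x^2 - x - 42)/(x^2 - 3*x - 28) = (x + 6)/(x + 4)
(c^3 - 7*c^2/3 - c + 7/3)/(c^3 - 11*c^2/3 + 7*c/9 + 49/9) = 3*(c - 1)/(3*c - 7)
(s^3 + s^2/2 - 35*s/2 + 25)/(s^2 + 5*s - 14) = (2*s^2 + 5*s - 25)/(2*(s + 7))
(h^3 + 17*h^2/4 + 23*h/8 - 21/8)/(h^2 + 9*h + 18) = (8*h^2 + 10*h - 7)/(8*(h + 6))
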